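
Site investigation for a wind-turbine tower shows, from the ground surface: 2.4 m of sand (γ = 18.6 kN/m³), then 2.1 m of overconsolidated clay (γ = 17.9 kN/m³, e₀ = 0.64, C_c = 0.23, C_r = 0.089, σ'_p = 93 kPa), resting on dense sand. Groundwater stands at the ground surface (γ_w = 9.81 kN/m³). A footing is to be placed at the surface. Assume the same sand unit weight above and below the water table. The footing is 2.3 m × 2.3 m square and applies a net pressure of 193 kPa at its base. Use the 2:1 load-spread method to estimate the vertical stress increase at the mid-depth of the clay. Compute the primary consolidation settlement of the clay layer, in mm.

Mid-depth of clay below the ground surface: z = 2.4 + 2.1/2 = 3.45 m.
Total vertical stress at mid-clay: σ_v = 18.6×2.4 + 17.9×1.05 = 63.435 kPa.
Pore pressure: u = 9.81×(3.45 − 0) = 33.845 kPa.
Initial effective stress: σ'_0 = σ_v − u = 63.435 − 33.845 = 29.59 kPa.
Stress increase at mid-clay by the 2:1 spreading method:
Δσ = qBL/((B+z)(L+z)) = 193×2.3×2.3/((2.3+3.45)(2.3+3.45)) = 30.88 kPa
Final effective stress: σ'_f = 29.59 + 30.88 = 60.47 kPa.
σ'_f = 60.47 ≤ σ'_p = 93 kPa, so the clay remains overconsolidated and only the recompression index applies:
S_c = C_r·H/(1+e₀)·log₁₀(σ'_f/σ'_0) = 0.089×2.1/1.64×log₁₀(60.47/29.59)
    = 0.11396 × 0.3104 = 0.03537 m

S_c ≈ 35.4 mm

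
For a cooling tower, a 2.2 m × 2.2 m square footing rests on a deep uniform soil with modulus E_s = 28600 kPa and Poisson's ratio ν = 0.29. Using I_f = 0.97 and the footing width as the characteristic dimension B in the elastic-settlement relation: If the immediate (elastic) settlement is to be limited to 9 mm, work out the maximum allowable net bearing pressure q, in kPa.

S_e = q·B·(1−ν²)/E_s · I_f  ⇒  q = S_e·E_s / (B·(1−ν²)·I_f).
q = 0.009 × 28600 / (2.2 × 0.9159 × 0.97) = 131.7 kPa

q ≈ 132 kPa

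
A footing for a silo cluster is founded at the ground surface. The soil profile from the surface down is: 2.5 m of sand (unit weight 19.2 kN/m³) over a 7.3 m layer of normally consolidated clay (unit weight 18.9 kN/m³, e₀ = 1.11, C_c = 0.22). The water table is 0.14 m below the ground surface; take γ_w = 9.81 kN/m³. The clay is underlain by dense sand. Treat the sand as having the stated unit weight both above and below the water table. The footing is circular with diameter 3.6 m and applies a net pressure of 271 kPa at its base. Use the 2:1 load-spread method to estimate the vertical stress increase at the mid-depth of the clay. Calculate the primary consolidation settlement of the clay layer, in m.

Mid-depth of clay below the ground surface: z = 2.5 + 7.3/2 = 6.15 m.
Total vertical stress at mid-clay: σ_v = 19.2×2.5 + 18.9×3.65 = 116.98 kPa.
Pore pressure: u = 9.81×(6.15 − 0.14) = 58.958 kPa.
Initial effective stress: σ'_0 = σ_v − u = 116.98 − 58.958 = 58.022 kPa.
Stress increase at mid-clay by the 2:1 spreading method:
Δσ ≈ qD²/(D+z)² = 271×3.6²/(3.6+6.15)² = 36.946 kPa
Final effective stress: σ'_f = σ'_0 + Δσ = 58.022 + 36.946 = 94.968 kPa.
Normally consolidated clay, so the full stress increment lies on the virgin compression line:
S_c = C_c·H/(1+e₀)·log₁₀(σ'_f/σ'_0) = 0.22×7.3/(1+1.11)×log₁₀(94.968/58.022)
    = 0.76114 × 0.21398 = 0.1629 m

S_c ≈ 0.163 m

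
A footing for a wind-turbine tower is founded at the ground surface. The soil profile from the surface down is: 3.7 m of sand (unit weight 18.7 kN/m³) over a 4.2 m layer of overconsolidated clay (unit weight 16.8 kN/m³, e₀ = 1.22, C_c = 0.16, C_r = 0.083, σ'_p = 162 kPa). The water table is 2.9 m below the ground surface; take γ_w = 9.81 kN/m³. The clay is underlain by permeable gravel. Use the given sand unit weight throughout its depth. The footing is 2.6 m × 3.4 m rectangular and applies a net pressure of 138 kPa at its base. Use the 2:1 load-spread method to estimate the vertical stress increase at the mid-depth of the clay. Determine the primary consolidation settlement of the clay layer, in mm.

Mid-depth of clay below the ground surface: z = 3.7 + 4.2/2 = 5.8 m.
Total vertical stress at mid-clay: σ_v = 18.7×3.7 + 16.8×2.1 = 104.47 kPa.
Pore pressure: u = 9.81×(5.8 − 2.9) = 28.449 kPa.
Initial effective stress: σ'_0 = σ_v − u = 104.47 − 28.449 = 76.021 kPa.
Stress increase at mid-clay by the 2:1 spreading method:
Δσ = qBL/((B+z)(L+z)) = 138×2.6×3.4/((2.6+5.8)(3.4+5.8)) = 15.786 kPa
Final effective stress: σ'_f = 76.021 + 15.786 = 91.807 kPa.
σ'_f = 91.807 ≤ σ'_p = 162 kPa, so the clay remains overconsolidated and only the recompression index applies:
S_c = C_r·H/(1+e₀)·log₁₀(σ'_f/σ'_0) = 0.083×4.2/2.22×log₁₀(91.807/76.021)
    = 0.15703 × 0.081942 = 0.01287 m

S_c ≈ 12.9 mm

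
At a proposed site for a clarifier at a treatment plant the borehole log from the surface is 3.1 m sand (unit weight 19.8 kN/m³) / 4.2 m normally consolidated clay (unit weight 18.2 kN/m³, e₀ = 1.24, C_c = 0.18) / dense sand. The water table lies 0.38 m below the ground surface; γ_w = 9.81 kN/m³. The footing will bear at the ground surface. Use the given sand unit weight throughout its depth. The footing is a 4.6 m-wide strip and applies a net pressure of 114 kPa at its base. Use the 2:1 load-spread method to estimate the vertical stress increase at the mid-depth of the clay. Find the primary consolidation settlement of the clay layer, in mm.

S_c ≈ 103 mm

Mid-depth of clay below the ground surface: z = 3.1 + 4.2/2 = 5.2 m.
Total vertical stress at mid-clay: σ_v = 19.8×3.1 + 18.2×2.1 = 99.6 kPa.
Pore pressure: u = 9.81×(5.2 − 0.38) = 47.284 kPa.
Initial effective stress: σ'_0 = σ_v − u = 99.6 − 47.284 = 52.316 kPa.
Stress increase at mid-clay by the 2:1 spreading method:
Δσ = qB/(B+z) = 114×4.6/(4.6+5.2) = 53.51 kPa
Final effective stress: σ'_f = σ'_0 + Δσ = 52.316 + 53.51 = 105.83 kPa.
Normally consolidated clay, so the full stress increment lies on the virgin compression line:
S_c = C_c·H/(1+e₀)·log₁₀(σ'_f/σ'_0) = 0.18×4.2/(1+1.24)×log₁₀(105.83/52.316)
    = 0.3375 × 0.30597 = 0.1033 m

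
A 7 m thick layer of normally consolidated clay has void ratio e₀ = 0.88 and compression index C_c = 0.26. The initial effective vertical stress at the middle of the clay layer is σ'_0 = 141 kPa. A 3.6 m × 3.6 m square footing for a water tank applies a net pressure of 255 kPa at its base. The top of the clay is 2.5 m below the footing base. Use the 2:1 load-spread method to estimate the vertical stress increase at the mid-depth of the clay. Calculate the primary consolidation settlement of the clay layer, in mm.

S_c ≈ 95.3 mm

Mid-depth of clay below the footing base: z = 2.5 + 7/2 = 6 m.
Stress increase at mid-clay by the 2:1 spreading method:
Δσ = qBL/((B+z)(L+z)) = 255×3.6×3.6/((3.6+6)(3.6+6)) = 35.859 kPa
Final effective stress: σ'_f = σ'_0 + Δσ = 141 + 35.859 = 176.86 kPa.
Normally consolidated clay, so the full stress increment lies on the virgin compression line:
S_c = C_c·H/(1+e₀)·log₁₀(σ'_f/σ'_0) = 0.26×7/(1+0.88)×log₁₀(176.86/141)
    = 0.96809 × 0.098411 = 0.09527 m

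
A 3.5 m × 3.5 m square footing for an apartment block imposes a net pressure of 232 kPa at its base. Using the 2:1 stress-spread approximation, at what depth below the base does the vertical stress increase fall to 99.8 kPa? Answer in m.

2:1 spreading — at depth z the loaded area has grown by z in each plan dimension:
qB²/(B+z)² = Δσ_z ⇒ z = B(√(q/Δσ_z) − 1) = 3.5×(√(232/99.8) − 1) = 1.836 m

z ≈ 1.84 m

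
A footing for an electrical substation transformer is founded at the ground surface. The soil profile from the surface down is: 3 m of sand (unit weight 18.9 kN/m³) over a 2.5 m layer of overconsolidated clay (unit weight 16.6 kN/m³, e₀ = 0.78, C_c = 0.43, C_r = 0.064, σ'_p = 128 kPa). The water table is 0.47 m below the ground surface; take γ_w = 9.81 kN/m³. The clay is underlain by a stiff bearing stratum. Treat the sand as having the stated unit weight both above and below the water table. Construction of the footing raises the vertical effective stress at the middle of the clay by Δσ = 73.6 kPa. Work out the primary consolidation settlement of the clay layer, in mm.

S_c ≈ 40.5 mm

Mid-depth of clay below the ground surface: z = 3 + 2.5/2 = 4.25 m.
Total vertical stress at mid-clay: σ_v = 18.9×3 + 16.6×1.25 = 77.45 kPa.
Pore pressure: u = 9.81×(4.25 − 0.47) = 37.082 kPa.
Initial effective stress: σ'_0 = σ_v − u = 77.45 − 37.082 = 40.368 kPa.
Final effective stress: σ'_f = 40.368 + 73.6 = 113.97 kPa.
σ'_f = 113.97 ≤ σ'_p = 128 kPa, so the clay remains overconsolidated and only the recompression index applies:
S_c = C_r·H/(1+e₀)·log₁₀(σ'_f/σ'_0) = 0.064×2.5/1.78×log₁₀(113.97/40.368)
    = 0.089888 × 0.45075 = 0.04052 m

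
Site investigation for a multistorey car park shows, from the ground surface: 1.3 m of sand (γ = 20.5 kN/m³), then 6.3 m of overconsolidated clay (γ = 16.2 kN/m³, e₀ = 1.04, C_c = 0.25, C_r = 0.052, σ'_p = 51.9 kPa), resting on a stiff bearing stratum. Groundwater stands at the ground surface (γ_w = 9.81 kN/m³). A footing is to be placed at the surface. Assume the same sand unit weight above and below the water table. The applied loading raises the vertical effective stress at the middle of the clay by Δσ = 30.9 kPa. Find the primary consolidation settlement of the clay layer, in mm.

Mid-depth of clay below the ground surface: z = 1.3 + 6.3/2 = 4.45 m.
Total vertical stress at mid-clay: σ_v = 20.5×1.3 + 16.2×3.15 = 77.68 kPa.
Pore pressure: u = 9.81×(4.45 − 0) = 43.655 kPa.
Initial effective stress: σ'_0 = σ_v − u = 77.68 − 43.655 = 34.025 kPa.
Final effective stress: σ'_f = 34.025 + 30.9 = 64.925 kPa.
σ'_f = 64.925 > σ'_p = 51.9 kPa, so the stress path crosses the preconsolidation pressure — recompression up to σ'_p, then virgin compression beyond:
S_c = H/(1+e₀)·[C_r·log₁₀(σ'_p/σ'_0) + C_c·log₁₀(σ'_f/σ'_p)]
    = 6.3/2.04 × [0.052×log₁₀(51.9/34.025) + 0.25×log₁₀(64.925/51.9)]
    = 3.0882 × [0.0095352 + 0.024311] = 0.1045 m

S_c ≈ 105 mm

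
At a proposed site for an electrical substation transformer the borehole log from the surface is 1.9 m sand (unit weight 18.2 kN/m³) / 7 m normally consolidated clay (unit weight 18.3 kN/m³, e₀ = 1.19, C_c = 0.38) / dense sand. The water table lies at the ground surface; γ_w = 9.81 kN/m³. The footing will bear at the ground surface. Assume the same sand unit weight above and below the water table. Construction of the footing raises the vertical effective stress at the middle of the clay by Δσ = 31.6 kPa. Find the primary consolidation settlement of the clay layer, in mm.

S_c ≈ 277 mm

Mid-depth of clay below the ground surface: z = 1.9 + 7/2 = 5.4 m.
Total vertical stress at mid-clay: σ_v = 18.2×1.9 + 18.3×3.5 = 98.63 kPa.
Pore pressure: u = 9.81×(5.4 − 0) = 52.974 kPa.
Initial effective stress: σ'_0 = σ_v − u = 98.63 − 52.974 = 45.656 kPa.
Final effective stress: σ'_f = σ'_0 + Δσ = 45.656 + 31.6 = 77.256 kPa.
Normally consolidated clay, so the full stress increment lies on the virgin compression line:
S_c = C_c·H/(1+e₀)·log₁₀(σ'_f/σ'_0) = 0.38×7/(1+1.19)×log₁₀(77.256/45.656)
    = 1.2146 × 0.22843 = 0.2775 m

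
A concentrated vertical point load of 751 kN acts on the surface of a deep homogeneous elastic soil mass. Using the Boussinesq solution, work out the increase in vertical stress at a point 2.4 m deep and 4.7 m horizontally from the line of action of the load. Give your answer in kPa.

Δσ_z ≈ 1.21 kPa

Boussinesq vertical stress below a point load on an elastic half-space:
Δσ_z = 3P/(2πz²) · [1 + (r/z)²]^(−5/2)
r/z = 4.7/2.4 = 1.9583; [1+(r/z)²]^(−5/2) = 0.019453.
Δσ_z = 3×751/(2π×2.4²) × 0.019453 = 62.253 × 0.019453 = 1.211 kPa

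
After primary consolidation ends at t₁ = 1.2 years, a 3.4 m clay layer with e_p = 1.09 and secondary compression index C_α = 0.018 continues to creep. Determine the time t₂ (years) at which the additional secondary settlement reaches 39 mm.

t₂ ≈ 25.8 years

S_s = C_α·H/(1+e_p)·log₁₀(t₂/t₁) ⇒ log₁₀(t₂/t₁) = S_s·(1+e_p)/(C_α·H).
log₁₀(t₂/t₁) = 0.039 × (1+1.09) / (0.018×3.4) = 1.332
t₂ = t₁ × 10^1.332 = 1.2 × 21.47 = 25.77 years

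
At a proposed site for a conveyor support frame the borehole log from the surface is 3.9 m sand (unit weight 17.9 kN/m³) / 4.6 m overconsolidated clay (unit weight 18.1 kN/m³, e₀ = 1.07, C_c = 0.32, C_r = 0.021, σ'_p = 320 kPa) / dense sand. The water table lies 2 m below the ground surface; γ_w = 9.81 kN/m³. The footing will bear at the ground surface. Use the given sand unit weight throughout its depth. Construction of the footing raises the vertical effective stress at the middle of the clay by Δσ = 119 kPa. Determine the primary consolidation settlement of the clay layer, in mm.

S_c ≈ 20.1 mm

Mid-depth of clay below the ground surface: z = 3.9 + 4.6/2 = 6.2 m.
Total vertical stress at mid-clay: σ_v = 17.9×3.9 + 18.1×2.3 = 111.44 kPa.
Pore pressure: u = 9.81×(6.2 − 2) = 41.202 kPa.
Initial effective stress: σ'_0 = σ_v − u = 111.44 − 41.202 = 70.238 kPa.
Final effective stress: σ'_f = 70.238 + 119 = 189.24 kPa.
σ'_f = 189.24 ≤ σ'_p = 320 kPa, so the clay remains overconsolidated and only the recompression index applies:
S_c = C_r·H/(1+e₀)·log₁₀(σ'_f/σ'_0) = 0.021×4.6/2.07×log₁₀(189.24/70.238)
    = 0.046666 × 0.43044 = 0.02009 m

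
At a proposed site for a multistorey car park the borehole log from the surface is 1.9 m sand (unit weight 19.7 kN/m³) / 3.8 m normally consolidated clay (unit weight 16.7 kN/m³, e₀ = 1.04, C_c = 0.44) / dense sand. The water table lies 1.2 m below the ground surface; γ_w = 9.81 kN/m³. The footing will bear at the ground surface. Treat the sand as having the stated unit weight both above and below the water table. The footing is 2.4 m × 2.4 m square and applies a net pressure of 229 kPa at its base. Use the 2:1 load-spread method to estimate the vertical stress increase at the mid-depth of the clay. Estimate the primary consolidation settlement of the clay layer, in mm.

S_c ≈ 206 mm

Mid-depth of clay below the ground surface: z = 1.9 + 3.8/2 = 3.8 m.
Total vertical stress at mid-clay: σ_v = 19.7×1.9 + 16.7×1.9 = 69.16 kPa.
Pore pressure: u = 9.81×(3.8 − 1.2) = 25.506 kPa.
Initial effective stress: σ'_0 = σ_v − u = 69.16 − 25.506 = 43.654 kPa.
Stress increase at mid-clay by the 2:1 spreading method:
Δσ = qBL/((B+z)(L+z)) = 229×2.4×2.4/((2.4+3.8)(2.4+3.8)) = 34.314 kPa
Final effective stress: σ'_f = σ'_0 + Δσ = 43.654 + 34.314 = 77.968 kPa.
Normally consolidated clay, so the full stress increment lies on the virgin compression line:
S_c = C_c·H/(1+e₀)·log₁₀(σ'_f/σ'_0) = 0.44×3.8/(1+1.04)×log₁₀(77.968/43.654)
    = 0.81961 × 0.25189 = 0.2065 m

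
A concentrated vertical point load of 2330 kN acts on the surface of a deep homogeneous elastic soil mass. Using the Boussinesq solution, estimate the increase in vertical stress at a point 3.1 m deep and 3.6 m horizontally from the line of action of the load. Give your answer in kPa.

Boussinesq vertical stress below a point load on an elastic half-space:
Δσ_z = 3P/(2πz²) · [1 + (r/z)²]^(−5/2)
r/z = 3.6/3.1 = 1.1613; [1+(r/z)²]^(−5/2) = 0.1183.
Δσ_z = 3×2330/(2π×3.1²) × 0.1183 = 115.76 × 0.1183 = 13.69 kPa

Δσ_z ≈ 13.7 kPa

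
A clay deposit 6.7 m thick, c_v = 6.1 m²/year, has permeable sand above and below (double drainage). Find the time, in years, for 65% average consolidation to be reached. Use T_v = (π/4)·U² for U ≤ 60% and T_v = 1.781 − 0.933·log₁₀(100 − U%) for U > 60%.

t ≈ 0.626 years

Drainage path length: H_d = H/2 = 3.35 m (double drainage).
U > 60%: T_v = 1.781 − 0.933·log₁₀(100 − 65) = 0.34038.
t = T_v·H_d²/c_v = 0.34038×3.35²/6.1 = 0.6262 years.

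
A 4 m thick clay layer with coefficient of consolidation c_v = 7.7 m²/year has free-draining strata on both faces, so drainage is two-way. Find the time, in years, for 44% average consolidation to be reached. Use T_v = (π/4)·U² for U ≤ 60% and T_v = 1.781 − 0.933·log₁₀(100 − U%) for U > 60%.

Drainage path length: H_d = H/2 = 2 m (double drainage).
U ≤ 60%: T_v = (π/4)·U² = (π/4)×0.44² = 0.15205.
t = T_v·H_d²/c_v = 0.15205×2²/7.7 = 0.07899 years.

t ≈ 0.079 years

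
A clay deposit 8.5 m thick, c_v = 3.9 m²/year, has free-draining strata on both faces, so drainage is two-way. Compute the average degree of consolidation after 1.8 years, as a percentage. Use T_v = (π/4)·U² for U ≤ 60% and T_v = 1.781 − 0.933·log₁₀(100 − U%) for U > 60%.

Drainage path length: H_d = H/2 = 4.25 m (double drainage).
T_v = c_v·t/H_d² = 3.9×1.8/4.25² = 0.38865.
T_v = 0.38865 corresponds to the U > 60% branch:
U = 1 − 10^((1.781 − T_v)/0.933)/100 = 0.6893

U ≈ 68.9 %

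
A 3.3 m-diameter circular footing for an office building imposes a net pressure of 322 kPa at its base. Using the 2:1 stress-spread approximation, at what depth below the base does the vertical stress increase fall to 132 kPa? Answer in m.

2:1 spreading — at depth z the loaded area has grown by z in each plan dimension:
qD²/(D+z)² = Δσ_z ⇒ z = D(√(q/Δσ_z) − 1) = 3.3×(√(322/132) − 1) = 1.854 m

z ≈ 1.85 m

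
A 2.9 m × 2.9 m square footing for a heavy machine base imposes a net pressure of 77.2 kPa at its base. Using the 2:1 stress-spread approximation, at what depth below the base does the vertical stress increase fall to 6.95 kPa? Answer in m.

z ≈ 6.77 m

2:1 spreading — at depth z the loaded area has grown by z in each plan dimension:
qB²/(B+z)² = Δσ_z ⇒ z = B(√(q/Δσ_z) − 1) = 2.9×(√(77.2/6.95) − 1) = 6.765 m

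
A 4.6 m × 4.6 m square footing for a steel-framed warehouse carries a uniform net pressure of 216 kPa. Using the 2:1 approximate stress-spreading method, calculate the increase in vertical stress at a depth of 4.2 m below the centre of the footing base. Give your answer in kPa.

Δσ_z ≈ 59 kPa

By the 2:1 method the load spreads at 1 horizontal : 2 vertical, so at depth z the loaded area has grown by z in each plan dimension:
Δσ = qBL/((B+z)(L+z)) = 216×4.6×4.6/((4.6+4.2)(4.6+4.2)) = 59.021 kPa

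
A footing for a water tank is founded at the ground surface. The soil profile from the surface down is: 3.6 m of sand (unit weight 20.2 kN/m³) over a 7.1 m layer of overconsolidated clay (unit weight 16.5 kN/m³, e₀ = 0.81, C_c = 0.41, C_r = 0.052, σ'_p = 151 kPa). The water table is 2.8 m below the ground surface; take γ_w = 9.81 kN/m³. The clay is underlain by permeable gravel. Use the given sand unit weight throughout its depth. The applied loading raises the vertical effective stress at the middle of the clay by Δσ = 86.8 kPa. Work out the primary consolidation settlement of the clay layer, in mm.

S_c ≈ 152 mm

Mid-depth of clay below the ground surface: z = 3.6 + 7.1/2 = 7.15 m.
Total vertical stress at mid-clay: σ_v = 20.2×3.6 + 16.5×3.55 = 131.29 kPa.
Pore pressure: u = 9.81×(7.15 − 2.8) = 42.673 kPa.
Initial effective stress: σ'_0 = σ_v − u = 131.29 − 42.673 = 88.617 kPa.
Final effective stress: σ'_f = 88.617 + 86.8 = 175.42 kPa.
σ'_f = 175.42 > σ'_p = 151 kPa, so the stress path crosses the preconsolidation pressure — recompression up to σ'_p, then virgin compression beyond:
S_c = H/(1+e₀)·[C_r·log₁₀(σ'_p/σ'_0) + C_c·log₁₀(σ'_f/σ'_p)]
    = 7.1/1.81 × [0.052×log₁₀(151/88.617) + 0.41×log₁₀(175.42/151)]
    = 3.9227 × [0.012036 + 0.026692] = 0.1519 m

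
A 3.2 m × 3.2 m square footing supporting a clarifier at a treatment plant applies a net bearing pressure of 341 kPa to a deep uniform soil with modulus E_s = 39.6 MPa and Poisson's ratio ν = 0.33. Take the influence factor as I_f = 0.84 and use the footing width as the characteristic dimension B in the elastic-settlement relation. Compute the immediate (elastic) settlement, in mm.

Immediate (elastic) settlement: S_e = q·B·(1−ν²)/E_s · I_f.
E_s = 39.6 MPa = 39600 kPa.
S_e = 341 × 3.2 × (1 − 0.33²) / 39600 × 0.84
    = 341 × 3.2 × 0.8911 / 39600 × 0.84
    = 0.02063 m = 20.63 mm

S_e ≈ 20.6 mm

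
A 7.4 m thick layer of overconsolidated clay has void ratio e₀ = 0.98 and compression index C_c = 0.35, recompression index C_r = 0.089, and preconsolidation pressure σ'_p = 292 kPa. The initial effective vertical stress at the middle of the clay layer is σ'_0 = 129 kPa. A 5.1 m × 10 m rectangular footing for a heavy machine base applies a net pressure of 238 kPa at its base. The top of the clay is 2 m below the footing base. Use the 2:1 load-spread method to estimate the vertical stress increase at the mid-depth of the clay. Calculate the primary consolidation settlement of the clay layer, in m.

Mid-depth of clay below the footing base: z = 2 + 7.4/2 = 5.7 m.
Stress increase at mid-clay by the 2:1 spreading method:
Δσ = qBL/((B+z)(L+z)) = 238×5.1×10/((5.1+5.7)(10+5.7)) = 71.585 kPa
Final effective stress: σ'_f = 129 + 71.585 = 200.58 kPa.
σ'_f = 200.58 ≤ σ'_p = 292 kPa, so the clay remains overconsolidated and only the recompression index applies:
S_c = C_r·H/(1+e₀)·log₁₀(σ'_f/σ'_0) = 0.089×7.4/1.98×log₁₀(200.58/129)
    = 0.33263 × 0.1917 = 0.06376 m

S_c ≈ 0.0638 m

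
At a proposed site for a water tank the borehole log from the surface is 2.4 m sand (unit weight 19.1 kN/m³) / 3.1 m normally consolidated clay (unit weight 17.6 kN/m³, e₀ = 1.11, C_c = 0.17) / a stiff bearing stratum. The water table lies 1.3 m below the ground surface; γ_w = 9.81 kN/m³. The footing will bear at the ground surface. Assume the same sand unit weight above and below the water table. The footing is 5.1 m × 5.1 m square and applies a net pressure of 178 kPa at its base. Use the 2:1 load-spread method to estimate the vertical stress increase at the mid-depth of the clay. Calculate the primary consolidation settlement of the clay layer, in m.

S_c ≈ 0.0855 m

Mid-depth of clay below the ground surface: z = 2.4 + 3.1/2 = 3.95 m.
Total vertical stress at mid-clay: σ_v = 19.1×2.4 + 17.6×1.55 = 73.12 kPa.
Pore pressure: u = 9.81×(3.95 − 1.3) = 25.997 kPa.
Initial effective stress: σ'_0 = σ_v − u = 73.12 − 25.997 = 47.123 kPa.
Stress increase at mid-clay by the 2:1 spreading method:
Δσ = qBL/((B+z)(L+z)) = 178×5.1×5.1/((5.1+3.95)(5.1+3.95)) = 56.528 kPa
Final effective stress: σ'_f = σ'_0 + Δσ = 47.123 + 56.528 = 103.65 kPa.
Normally consolidated clay, so the full stress increment lies on the virgin compression line:
S_c = C_c·H/(1+e₀)·log₁₀(σ'_f/σ'_0) = 0.17×3.1/(1+1.11)×log₁₀(103.65/47.123)
    = 0.24976 × 0.34234 = 0.0855 m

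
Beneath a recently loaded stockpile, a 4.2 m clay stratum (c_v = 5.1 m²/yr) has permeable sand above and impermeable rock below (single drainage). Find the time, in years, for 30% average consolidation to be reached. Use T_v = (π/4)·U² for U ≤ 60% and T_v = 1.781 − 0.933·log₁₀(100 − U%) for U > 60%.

t ≈ 0.244 years

Drainage path length: H_d = H = 4.2 m (single drainage).
U ≤ 60%: T_v = (π/4)·U² = (π/4)×0.3² = 0.070686.
t = T_v·H_d²/c_v = 0.070686×4.2²/5.1 = 0.2445 years.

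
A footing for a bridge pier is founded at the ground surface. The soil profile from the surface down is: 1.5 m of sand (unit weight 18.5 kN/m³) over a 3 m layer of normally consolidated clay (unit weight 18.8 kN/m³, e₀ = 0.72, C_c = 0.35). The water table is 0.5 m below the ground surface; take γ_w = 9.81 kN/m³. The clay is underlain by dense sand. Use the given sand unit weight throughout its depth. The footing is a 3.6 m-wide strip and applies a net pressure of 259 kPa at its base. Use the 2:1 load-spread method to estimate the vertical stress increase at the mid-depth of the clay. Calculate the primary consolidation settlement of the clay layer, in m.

S_c ≈ 0.452 m

Mid-depth of clay below the ground surface: z = 1.5 + 3/2 = 3 m.
Total vertical stress at mid-clay: σ_v = 18.5×1.5 + 18.8×1.5 = 55.95 kPa.
Pore pressure: u = 9.81×(3 − 0.5) = 24.525 kPa.
Initial effective stress: σ'_0 = σ_v − u = 55.95 − 24.525 = 31.425 kPa.
Stress increase at mid-clay by the 2:1 spreading method:
Δσ = qB/(B+z) = 259×3.6/(3.6+3) = 141.27 kPa
Final effective stress: σ'_f = σ'_0 + Δσ = 31.425 + 141.27 = 172.7 kPa.
Normally consolidated clay, so the full stress increment lies on the virgin compression line:
S_c = C_c·H/(1+e₀)·log₁₀(σ'_f/σ'_0) = 0.35×3/(1+0.72)×log₁₀(172.7/31.425)
    = 0.61047 × 0.74002 = 0.4518 m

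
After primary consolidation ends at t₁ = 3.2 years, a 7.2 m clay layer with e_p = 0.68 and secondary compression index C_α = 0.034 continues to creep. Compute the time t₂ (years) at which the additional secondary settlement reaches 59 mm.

t₂ ≈ 8.13 years

S_s = C_α·H/(1+e_p)·log₁₀(t₂/t₁) ⇒ log₁₀(t₂/t₁) = S_s·(1+e_p)/(C_α·H).
log₁₀(t₂/t₁) = 0.059 × (1+0.68) / (0.034×7.2) = 0.4049
t₂ = t₁ × 10^0.4049 = 3.2 × 2.54 = 8.129 years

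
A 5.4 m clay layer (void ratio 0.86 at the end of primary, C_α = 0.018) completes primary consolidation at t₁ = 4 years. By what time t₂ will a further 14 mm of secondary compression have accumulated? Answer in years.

S_s = C_α·H/(1+e_p)·log₁₀(t₂/t₁) ⇒ log₁₀(t₂/t₁) = S_s·(1+e_p)/(C_α·H).
log₁₀(t₂/t₁) = 0.014 × (1+0.86) / (0.018×5.4) = 0.2679
t₂ = t₁ × 10^0.2679 = 4 × 1.853 = 7.412 years

t₂ ≈ 7.41 years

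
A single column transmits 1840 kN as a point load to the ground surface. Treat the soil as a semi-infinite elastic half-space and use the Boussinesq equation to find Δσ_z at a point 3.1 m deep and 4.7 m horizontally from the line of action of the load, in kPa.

Δσ_z ≈ 4.63 kPa

Boussinesq vertical stress below a point load on an elastic half-space:
Δσ_z = 3P/(2πz²) · [1 + (r/z)²]^(−5/2)
r/z = 4.7/3.1 = 1.5161; [1+(r/z)²]^(−5/2) = 0.050601.
Δσ_z = 3×1840/(2π×3.1²) × 0.050601 = 91.419 × 0.050601 = 4.626 kPa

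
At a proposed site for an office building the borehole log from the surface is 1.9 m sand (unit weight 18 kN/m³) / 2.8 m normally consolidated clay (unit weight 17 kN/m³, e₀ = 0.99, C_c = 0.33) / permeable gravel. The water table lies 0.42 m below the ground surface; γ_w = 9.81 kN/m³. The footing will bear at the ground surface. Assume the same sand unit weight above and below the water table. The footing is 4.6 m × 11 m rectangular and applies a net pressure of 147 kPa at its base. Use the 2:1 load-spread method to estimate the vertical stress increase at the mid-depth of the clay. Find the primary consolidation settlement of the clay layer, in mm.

S_c ≈ 235 mm

Mid-depth of clay below the ground surface: z = 1.9 + 2.8/2 = 3.3 m.
Total vertical stress at mid-clay: σ_v = 18×1.9 + 17×1.4 = 58 kPa.
Pore pressure: u = 9.81×(3.3 − 0.42) = 28.253 kPa.
Initial effective stress: σ'_0 = σ_v − u = 58 − 28.253 = 29.747 kPa.
Stress increase at mid-clay by the 2:1 spreading method:
Δσ = qBL/((B+z)(L+z)) = 147×4.6×11/((4.6+3.3)(11+3.3)) = 65.842 kPa
Final effective stress: σ'_f = σ'_0 + Δσ = 29.747 + 65.842 = 95.589 kPa.
Normally consolidated clay, so the full stress increment lies on the virgin compression line:
S_c = C_c·H/(1+e₀)·log₁₀(σ'_f/σ'_0) = 0.33×2.8/(1+0.99)×log₁₀(95.589/29.747)
    = 0.46432 × 0.50696 = 0.2354 m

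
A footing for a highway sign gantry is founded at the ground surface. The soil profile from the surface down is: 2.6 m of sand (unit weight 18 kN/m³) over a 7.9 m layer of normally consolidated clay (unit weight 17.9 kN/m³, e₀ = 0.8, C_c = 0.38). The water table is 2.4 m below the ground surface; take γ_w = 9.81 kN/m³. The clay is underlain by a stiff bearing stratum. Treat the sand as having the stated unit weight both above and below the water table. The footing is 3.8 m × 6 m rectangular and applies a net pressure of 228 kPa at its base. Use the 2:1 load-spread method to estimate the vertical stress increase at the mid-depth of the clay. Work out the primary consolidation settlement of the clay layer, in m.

Mid-depth of clay below the ground surface: z = 2.6 + 7.9/2 = 6.55 m.
Total vertical stress at mid-clay: σ_v = 18×2.6 + 17.9×3.95 = 117.5 kPa.
Pore pressure: u = 9.81×(6.55 − 2.4) = 40.712 kPa.
Initial effective stress: σ'_0 = σ_v − u = 117.5 − 40.712 = 76.788 kPa.
Stress increase at mid-clay by the 2:1 spreading method:
Δσ = qBL/((B+z)(L+z)) = 228×3.8×6/((3.8+6.55)(6+6.55)) = 40.021 kPa
Final effective stress: σ'_f = σ'_0 + Δσ = 76.788 + 40.021 = 116.81 kPa.
Normally consolidated clay, so the full stress increment lies on the virgin compression line:
S_c = C_c·H/(1+e₀)·log₁₀(σ'_f/σ'_0) = 0.38×7.9/(1+0.8)×log₁₀(116.81/76.788)
    = 1.6678 × 0.18219 = 0.3039 m

S_c ≈ 0.304 m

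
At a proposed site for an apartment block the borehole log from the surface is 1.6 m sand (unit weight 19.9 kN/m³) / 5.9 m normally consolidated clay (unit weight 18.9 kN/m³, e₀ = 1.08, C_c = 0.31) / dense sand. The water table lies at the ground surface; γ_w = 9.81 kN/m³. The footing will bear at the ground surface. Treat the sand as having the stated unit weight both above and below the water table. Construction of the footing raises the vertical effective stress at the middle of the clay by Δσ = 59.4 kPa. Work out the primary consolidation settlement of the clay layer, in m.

S_c ≈ 0.332 m

Mid-depth of clay below the ground surface: z = 1.6 + 5.9/2 = 4.55 m.
Total vertical stress at mid-clay: σ_v = 19.9×1.6 + 18.9×2.95 = 87.595 kPa.
Pore pressure: u = 9.81×(4.55 − 0) = 44.636 kPa.
Initial effective stress: σ'_0 = σ_v − u = 87.595 − 44.636 = 42.959 kPa.
Final effective stress: σ'_f = σ'_0 + Δσ = 42.959 + 59.4 = 102.36 kPa.
Normally consolidated clay, so the full stress increment lies on the virgin compression line:
S_c = C_c·H/(1+e₀)·log₁₀(σ'_f/σ'_0) = 0.31×5.9/(1+1.08)×log₁₀(102.36/42.959)
    = 0.87933 × 0.37708 = 0.3316 m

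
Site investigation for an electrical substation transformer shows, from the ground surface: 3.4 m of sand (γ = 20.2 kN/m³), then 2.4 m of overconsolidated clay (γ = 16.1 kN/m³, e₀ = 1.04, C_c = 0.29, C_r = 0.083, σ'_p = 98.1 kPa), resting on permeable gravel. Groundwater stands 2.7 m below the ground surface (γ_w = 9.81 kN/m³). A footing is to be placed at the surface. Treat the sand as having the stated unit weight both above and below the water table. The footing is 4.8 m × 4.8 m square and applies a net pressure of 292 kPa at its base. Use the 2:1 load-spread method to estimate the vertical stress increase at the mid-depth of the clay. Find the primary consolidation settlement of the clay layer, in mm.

Mid-depth of clay below the ground surface: z = 3.4 + 2.4/2 = 4.6 m.
Total vertical stress at mid-clay: σ_v = 20.2×3.4 + 16.1×1.2 = 88 kPa.
Pore pressure: u = 9.81×(4.6 − 2.7) = 18.639 kPa.
Initial effective stress: σ'_0 = σ_v − u = 88 − 18.639 = 69.361 kPa.
Stress increase at mid-clay by the 2:1 spreading method:
Δσ = qBL/((B+z)(L+z)) = 292×4.8×4.8/((4.8+4.6)(4.8+4.6)) = 76.139 kPa
Final effective stress: σ'_f = 69.361 + 76.139 = 145.5 kPa.
σ'_f = 145.5 > σ'_p = 98.1 kPa, so the stress path crosses the preconsolidation pressure — recompression up to σ'_p, then virgin compression beyond:
S_c = H/(1+e₀)·[C_r·log₁₀(σ'_p/σ'_0) + C_c·log₁₀(σ'_f/σ'_p)]
    = 2.4/2.04 × [0.083×log₁₀(98.1/69.361) + 0.29×log₁₀(145.5/98.1)]
    = 1.1765 × [0.012496 + 0.049646] = 0.07311 m

S_c ≈ 73.1 mm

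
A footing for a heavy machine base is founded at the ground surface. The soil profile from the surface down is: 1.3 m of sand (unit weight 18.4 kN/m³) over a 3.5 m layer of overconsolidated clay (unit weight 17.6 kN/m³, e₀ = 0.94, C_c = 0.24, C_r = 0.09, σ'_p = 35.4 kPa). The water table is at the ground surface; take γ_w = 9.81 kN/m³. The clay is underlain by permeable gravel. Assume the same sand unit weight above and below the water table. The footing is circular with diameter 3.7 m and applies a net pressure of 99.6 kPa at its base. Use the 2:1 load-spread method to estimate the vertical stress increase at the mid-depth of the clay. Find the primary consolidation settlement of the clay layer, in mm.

Mid-depth of clay below the ground surface: z = 1.3 + 3.5/2 = 3.05 m.
Total vertical stress at mid-clay: σ_v = 18.4×1.3 + 17.6×1.75 = 54.72 kPa.
Pore pressure: u = 9.81×(3.05 − 0) = 29.921 kPa.
Initial effective stress: σ'_0 = σ_v − u = 54.72 − 29.921 = 24.799 kPa.
Stress increase at mid-clay by the 2:1 spreading method:
Δσ ≈ qD²/(D+z)² = 99.6×3.7²/(3.7+3.05)² = 29.926 kPa
Final effective stress: σ'_f = 24.799 + 29.926 = 54.725 kPa.
σ'_f = 54.725 > σ'_p = 35.4 kPa, so the stress path crosses the preconsolidation pressure — recompression up to σ'_p, then virgin compression beyond:
S_c = H/(1+e₀)·[C_r·log₁₀(σ'_p/σ'_0) + C_c·log₁₀(σ'_f/σ'_p)]
    = 3.5/1.94 × [0.09×log₁₀(35.4/24.799) + 0.24×log₁₀(54.725/35.4)]
    = 1.8041 × [0.013911 + 0.045404] = 0.107 m

S_c ≈ 107 mm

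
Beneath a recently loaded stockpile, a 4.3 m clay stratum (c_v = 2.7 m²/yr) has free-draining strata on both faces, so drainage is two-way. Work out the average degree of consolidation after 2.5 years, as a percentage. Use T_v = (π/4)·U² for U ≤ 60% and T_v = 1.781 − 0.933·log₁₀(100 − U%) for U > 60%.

Drainage path length: H_d = H/2 = 2.15 m (double drainage).
T_v = c_v·t/H_d² = 2.7×2.5/2.15² = 1.4602.
T_v = 1.4602 corresponds to the U > 60% branch:
U = 1 − 10^((1.781 − T_v)/0.933)/100 = 0.9779

U ≈ 97.8 %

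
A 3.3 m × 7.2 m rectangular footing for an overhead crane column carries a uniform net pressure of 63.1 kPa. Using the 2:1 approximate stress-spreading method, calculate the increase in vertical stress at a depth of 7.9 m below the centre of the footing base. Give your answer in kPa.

Δσ_z ≈ 8.87 kPa

By the 2:1 method the load spreads at 1 horizontal : 2 vertical, so at depth z the loaded area has grown by z in each plan dimension:
Δσ = qBL/((B+z)(L+z)) = 63.1×3.3×7.2/((3.3+7.9)(7.2+7.9)) = 8.865 kPa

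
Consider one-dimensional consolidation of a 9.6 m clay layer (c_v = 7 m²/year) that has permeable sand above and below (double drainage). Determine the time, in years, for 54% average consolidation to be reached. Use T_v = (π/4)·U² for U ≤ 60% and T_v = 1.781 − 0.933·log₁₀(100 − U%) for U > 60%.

t ≈ 0.754 years

Drainage path length: H_d = H/2 = 4.8 m (double drainage).
U ≤ 60%: T_v = (π/4)·U² = (π/4)×0.54² = 0.22902.
t = T_v·H_d²/c_v = 0.22902×4.8²/7 = 0.7538 years.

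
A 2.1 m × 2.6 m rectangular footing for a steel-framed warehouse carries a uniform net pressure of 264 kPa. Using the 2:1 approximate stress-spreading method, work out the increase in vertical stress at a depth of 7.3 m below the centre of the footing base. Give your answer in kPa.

By the 2:1 method the load spreads at 1 horizontal : 2 vertical, so at depth z the loaded area has grown by z in each plan dimension:
Δσ = qBL/((B+z)(L+z)) = 264×2.1×2.6/((2.1+7.3)(2.6+7.3)) = 15.489 kPa

Δσ_z ≈ 15.5 kPa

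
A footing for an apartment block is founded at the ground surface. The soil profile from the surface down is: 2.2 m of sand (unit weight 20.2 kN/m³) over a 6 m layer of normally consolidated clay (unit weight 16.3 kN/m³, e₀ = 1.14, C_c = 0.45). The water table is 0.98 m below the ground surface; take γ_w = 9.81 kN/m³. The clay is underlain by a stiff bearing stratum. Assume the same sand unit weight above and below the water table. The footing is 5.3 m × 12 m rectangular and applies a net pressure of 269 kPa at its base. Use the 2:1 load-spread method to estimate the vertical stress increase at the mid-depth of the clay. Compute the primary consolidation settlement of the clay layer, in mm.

S_c ≈ 569 mm

Mid-depth of clay below the ground surface: z = 2.2 + 6/2 = 5.2 m.
Total vertical stress at mid-clay: σ_v = 20.2×2.2 + 16.3×3 = 93.34 kPa.
Pore pressure: u = 9.81×(5.2 − 0.98) = 41.398 kPa.
Initial effective stress: σ'_0 = σ_v − u = 93.34 − 41.398 = 51.942 kPa.
Stress increase at mid-clay by the 2:1 spreading method:
Δσ = qBL/((B+z)(L+z)) = 269×5.3×12/((5.3+5.2)(12+5.2)) = 94.731 kPa
Final effective stress: σ'_f = σ'_0 + Δσ = 51.942 + 94.731 = 146.67 kPa.
Normally consolidated clay, so the full stress increment lies on the virgin compression line:
S_c = C_c·H/(1+e₀)·log₁₀(σ'_f/σ'_0) = 0.45×6/(1+1.14)×log₁₀(146.67/51.942)
    = 1.2617 × 0.45082 = 0.5688 m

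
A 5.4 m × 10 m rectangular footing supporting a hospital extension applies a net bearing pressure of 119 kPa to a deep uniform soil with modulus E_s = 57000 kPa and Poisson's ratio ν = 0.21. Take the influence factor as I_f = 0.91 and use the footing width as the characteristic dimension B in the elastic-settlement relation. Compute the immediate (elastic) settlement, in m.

S_e ≈ 0.00981 m

Immediate (elastic) settlement: S_e = q·B·(1−ν²)/E_s · I_f.
S_e = 119 × 5.4 × (1 − 0.21²) / 57000 × 0.91
    = 119 × 5.4 × 0.9559 / 57000 × 0.91
    = 0.009807 m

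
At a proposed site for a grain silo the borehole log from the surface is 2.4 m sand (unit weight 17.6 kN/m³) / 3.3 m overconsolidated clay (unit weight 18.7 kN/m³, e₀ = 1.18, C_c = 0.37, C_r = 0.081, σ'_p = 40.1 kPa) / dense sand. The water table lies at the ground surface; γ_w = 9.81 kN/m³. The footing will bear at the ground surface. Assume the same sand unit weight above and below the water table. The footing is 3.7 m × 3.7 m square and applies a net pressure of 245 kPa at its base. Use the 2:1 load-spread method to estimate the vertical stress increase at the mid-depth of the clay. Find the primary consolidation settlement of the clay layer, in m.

S_c ≈ 0.204 m

Mid-depth of clay below the ground surface: z = 2.4 + 3.3/2 = 4.05 m.
Total vertical stress at mid-clay: σ_v = 17.6×2.4 + 18.7×1.65 = 73.095 kPa.
Pore pressure: u = 9.81×(4.05 − 0) = 39.73 kPa.
Initial effective stress: σ'_0 = σ_v − u = 73.095 − 39.73 = 33.365 kPa.
Stress increase at mid-clay by the 2:1 spreading method:
Δσ = qBL/((B+z)(L+z)) = 245×3.7×3.7/((3.7+4.05)(3.7+4.05)) = 55.843 kPa
Final effective stress: σ'_f = 33.365 + 55.843 = 89.208 kPa.
σ'_f = 89.208 > σ'_p = 40.1 kPa, so the stress path crosses the preconsolidation pressure — recompression up to σ'_p, then virgin compression beyond:
S_c = H/(1+e₀)·[C_r·log₁₀(σ'_p/σ'_0) + C_c·log₁₀(σ'_f/σ'_p)]
    = 3.3/2.18 × [0.081×log₁₀(40.1/33.365) + 0.37×log₁₀(89.208/40.1)]
    = 1.5138 × [0.0064681 + 0.12849] = 0.2043 m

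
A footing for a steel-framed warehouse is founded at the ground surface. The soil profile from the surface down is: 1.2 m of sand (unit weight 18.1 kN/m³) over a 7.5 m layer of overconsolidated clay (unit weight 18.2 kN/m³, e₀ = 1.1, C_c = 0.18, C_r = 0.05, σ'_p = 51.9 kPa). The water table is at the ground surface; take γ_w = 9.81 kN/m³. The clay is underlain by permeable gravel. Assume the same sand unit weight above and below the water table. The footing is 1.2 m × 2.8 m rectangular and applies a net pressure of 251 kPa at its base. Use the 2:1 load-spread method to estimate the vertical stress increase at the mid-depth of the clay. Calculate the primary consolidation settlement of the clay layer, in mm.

Mid-depth of clay below the ground surface: z = 1.2 + 7.5/2 = 4.95 m.
Total vertical stress at mid-clay: σ_v = 18.1×1.2 + 18.2×3.75 = 89.97 kPa.
Pore pressure: u = 9.81×(4.95 − 0) = 48.56 kPa.
Initial effective stress: σ'_0 = σ_v − u = 89.97 − 48.56 = 41.41 kPa.
Stress increase at mid-clay by the 2:1 spreading method:
Δσ = qBL/((B+z)(L+z)) = 251×1.2×2.8/((1.2+4.95)(2.8+4.95)) = 17.694 kPa
Final effective stress: σ'_f = 41.41 + 17.694 = 59.104 kPa.
σ'_f = 59.104 > σ'_p = 51.9 kPa, so the stress path crosses the preconsolidation pressure — recompression up to σ'_p, then virgin compression beyond:
S_c = H/(1+e₀)·[C_r·log₁₀(σ'_p/σ'_0) + C_c·log₁₀(σ'_f/σ'_p)]
    = 7.5/2.1 × [0.05×log₁₀(51.9/41.41) + 0.18×log₁₀(59.104/51.9)]
    = 3.5714 × [0.0049031 + 0.010161] = 0.0538 m

S_c ≈ 53.8 mm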